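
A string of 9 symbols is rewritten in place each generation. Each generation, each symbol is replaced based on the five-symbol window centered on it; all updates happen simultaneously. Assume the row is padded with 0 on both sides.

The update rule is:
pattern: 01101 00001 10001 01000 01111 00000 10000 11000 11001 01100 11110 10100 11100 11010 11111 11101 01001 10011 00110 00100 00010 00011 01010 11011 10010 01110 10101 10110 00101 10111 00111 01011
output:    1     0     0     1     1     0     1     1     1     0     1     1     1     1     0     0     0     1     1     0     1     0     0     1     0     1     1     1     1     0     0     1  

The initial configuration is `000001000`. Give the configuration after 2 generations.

000111101

000010110
000111101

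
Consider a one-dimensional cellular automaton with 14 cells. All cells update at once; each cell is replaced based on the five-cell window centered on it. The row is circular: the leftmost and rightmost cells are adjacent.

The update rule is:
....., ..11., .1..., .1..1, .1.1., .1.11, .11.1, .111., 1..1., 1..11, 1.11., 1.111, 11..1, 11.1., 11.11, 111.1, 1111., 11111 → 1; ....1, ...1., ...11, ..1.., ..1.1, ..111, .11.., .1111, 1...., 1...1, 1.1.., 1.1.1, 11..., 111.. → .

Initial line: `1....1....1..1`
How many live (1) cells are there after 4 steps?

5

step 1: ......1....111
step 2: ..11...1....1.
step 3: ..1.....1....1
step 4: 11.1.1...1....
count of 1: 5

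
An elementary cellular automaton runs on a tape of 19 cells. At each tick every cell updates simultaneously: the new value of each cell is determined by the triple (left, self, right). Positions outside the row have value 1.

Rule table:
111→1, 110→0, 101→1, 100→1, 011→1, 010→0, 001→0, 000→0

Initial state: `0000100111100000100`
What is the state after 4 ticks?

0101001010101010001

tick 1: 1000010111010000010
tick 2: 0100001110101000001
tick 3: 1010001101010100001
tick 4: 0101001010101010001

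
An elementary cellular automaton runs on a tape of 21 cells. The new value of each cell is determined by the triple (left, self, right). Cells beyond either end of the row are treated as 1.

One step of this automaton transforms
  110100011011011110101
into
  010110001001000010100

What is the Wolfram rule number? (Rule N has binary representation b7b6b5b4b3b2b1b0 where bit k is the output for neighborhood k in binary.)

84

position 0: 111 → 0  (bit 7 = 0)
position 1: 110 → 1  (bit 6 = 1)
position 2: 101 → 0  (bit 5 = 0)
position 4: 100 → 1  (bit 4 = 1)
position 7: 011 → 0  (bit 3 = 0)
position 3: 010 → 1  (bit 2 = 1)
position 6: 001 → 0  (bit 1 = 0)
position 5: 000 → 0  (bit 0 = 0)
bits b7..b0 = 01010100 = 84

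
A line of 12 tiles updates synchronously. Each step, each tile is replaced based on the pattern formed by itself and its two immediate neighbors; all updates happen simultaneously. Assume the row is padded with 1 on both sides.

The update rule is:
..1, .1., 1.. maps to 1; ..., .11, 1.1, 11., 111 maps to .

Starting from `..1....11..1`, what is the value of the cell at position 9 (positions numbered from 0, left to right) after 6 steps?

1

1111..1..11.
....11111...
1..1.....1.1
.1111...11..
.....1.1..11
1...11.111..
position 9 holds 1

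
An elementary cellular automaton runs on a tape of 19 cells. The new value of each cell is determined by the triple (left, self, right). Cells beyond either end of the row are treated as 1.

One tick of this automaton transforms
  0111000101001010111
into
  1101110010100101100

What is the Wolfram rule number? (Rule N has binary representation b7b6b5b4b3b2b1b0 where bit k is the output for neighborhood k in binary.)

position 2: 111 → 0  (bit 7 = 0)
position 3: 110 → 1  (bit 6 = 1)
position 0: 101 → 1  (bit 5 = 1)
position 4: 100 → 1  (bit 4 = 1)
position 1: 011 → 1  (bit 3 = 1)
position 7: 010 → 0  (bit 2 = 0)
position 6: 001 → 0  (bit 1 = 0)
position 5: 000 → 1  (bit 0 = 1)
bits b7..b0 = 01111001 = 121

121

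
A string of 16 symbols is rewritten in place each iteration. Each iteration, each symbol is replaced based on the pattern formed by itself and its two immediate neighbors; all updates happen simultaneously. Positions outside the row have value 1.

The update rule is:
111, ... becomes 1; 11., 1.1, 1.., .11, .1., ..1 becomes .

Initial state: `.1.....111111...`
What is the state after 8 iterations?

..11111....11...

...111..1111..1.
.1..1....11.....
......11....111.
.1111....11..1..
..11..11........
.........111111.
.1111111..1111..
..11111....11...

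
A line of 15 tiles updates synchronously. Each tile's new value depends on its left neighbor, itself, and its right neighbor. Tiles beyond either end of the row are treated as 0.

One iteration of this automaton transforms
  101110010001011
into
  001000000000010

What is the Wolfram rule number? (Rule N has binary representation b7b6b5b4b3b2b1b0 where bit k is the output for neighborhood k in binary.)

position 3: 111 → 0  (bit 7 = 0)
position 4: 110 → 0  (bit 6 = 0)
position 1: 101 → 0  (bit 5 = 0)
position 5: 100 → 0  (bit 4 = 0)
position 2: 011 → 1  (bit 3 = 1)
position 0: 010 → 0  (bit 2 = 0)
position 6: 001 → 0  (bit 1 = 0)
position 9: 000 → 0  (bit 0 = 0)
bits b7..b0 = 00001000 = 8

8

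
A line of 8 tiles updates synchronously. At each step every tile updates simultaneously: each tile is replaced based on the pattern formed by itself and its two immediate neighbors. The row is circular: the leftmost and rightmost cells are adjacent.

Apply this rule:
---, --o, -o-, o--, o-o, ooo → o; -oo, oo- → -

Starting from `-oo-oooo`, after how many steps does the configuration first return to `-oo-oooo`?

6

o--o-oo-
ooooo--o
oooo-oo-
-oo-o--o
o--ooooo
-oo-oooo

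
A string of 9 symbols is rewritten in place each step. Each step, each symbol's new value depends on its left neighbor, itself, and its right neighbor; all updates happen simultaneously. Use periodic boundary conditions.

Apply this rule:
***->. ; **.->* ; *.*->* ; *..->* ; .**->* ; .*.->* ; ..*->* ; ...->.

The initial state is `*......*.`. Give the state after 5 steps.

step 1: **....***
step 2: .**..**..
step 3: ********.
step 4: *......**
step 5: **....**.

**....**.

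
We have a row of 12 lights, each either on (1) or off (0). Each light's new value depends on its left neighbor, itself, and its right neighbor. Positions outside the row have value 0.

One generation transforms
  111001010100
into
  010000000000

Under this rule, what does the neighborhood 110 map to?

At position 2 the neighborhood is 110; the next row has 0 there.

0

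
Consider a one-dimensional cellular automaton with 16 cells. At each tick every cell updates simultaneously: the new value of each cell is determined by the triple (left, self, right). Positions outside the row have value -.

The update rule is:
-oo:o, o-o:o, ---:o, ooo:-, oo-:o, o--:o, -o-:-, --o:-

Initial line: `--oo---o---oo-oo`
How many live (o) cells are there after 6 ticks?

tick 1: o-oooo--oo-ooooo
tick 2: -oo--oo-oooo---o
tick 3: -ooo-oooo--ooo--
tick 4: -o-ooo--oo-o-ooo
tick 5: --oo-oo-ooo-oo-o
tick 6: o-ooooooo-ooooo-
count of o: 13

13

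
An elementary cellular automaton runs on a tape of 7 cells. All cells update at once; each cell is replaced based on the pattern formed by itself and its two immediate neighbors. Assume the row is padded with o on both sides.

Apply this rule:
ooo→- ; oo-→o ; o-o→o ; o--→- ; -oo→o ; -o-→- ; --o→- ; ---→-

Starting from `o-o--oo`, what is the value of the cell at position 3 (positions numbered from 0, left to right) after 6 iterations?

-

oo---o-
-o----o
o-----o
o-----o  (fixed point — unchanged through iteration 6)
position 3 holds -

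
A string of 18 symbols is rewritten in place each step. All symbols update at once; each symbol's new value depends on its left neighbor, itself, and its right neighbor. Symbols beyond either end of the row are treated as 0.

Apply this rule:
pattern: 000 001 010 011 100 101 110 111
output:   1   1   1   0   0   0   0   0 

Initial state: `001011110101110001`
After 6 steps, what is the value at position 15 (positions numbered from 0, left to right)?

111000000100000111
000011111101111000
111100000000000011
000001111111111100
111110000000000001
000000111111111111
position 15 holds 1

1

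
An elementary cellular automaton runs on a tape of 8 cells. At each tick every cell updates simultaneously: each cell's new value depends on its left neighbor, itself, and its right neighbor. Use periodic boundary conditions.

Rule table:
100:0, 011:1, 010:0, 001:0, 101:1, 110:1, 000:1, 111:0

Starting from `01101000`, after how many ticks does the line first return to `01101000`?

4

01110011
11010011
01100010
01101000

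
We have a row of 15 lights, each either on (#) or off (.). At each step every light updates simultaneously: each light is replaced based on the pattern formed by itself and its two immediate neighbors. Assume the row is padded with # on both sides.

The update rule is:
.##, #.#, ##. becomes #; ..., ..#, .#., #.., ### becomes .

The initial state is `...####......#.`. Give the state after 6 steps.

...#..#.......#
..............#
..............#  (fixed point — unchanged through step 6)

..............#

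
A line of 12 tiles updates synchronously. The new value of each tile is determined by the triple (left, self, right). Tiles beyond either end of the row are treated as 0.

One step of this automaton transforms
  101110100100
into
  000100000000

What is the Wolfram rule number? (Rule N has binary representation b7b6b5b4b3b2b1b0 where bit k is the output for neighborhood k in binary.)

position 3: 111 → 1  (bit 7 = 1)
position 4: 110 → 0  (bit 6 = 0)
position 1: 101 → 0  (bit 5 = 0)
position 7: 100 → 0  (bit 4 = 0)
position 2: 011 → 0  (bit 3 = 0)
position 0: 010 → 0  (bit 2 = 0)
position 8: 001 → 0  (bit 1 = 0)
position 11: 000 → 0  (bit 0 = 0)
bits b7..b0 = 10000000 = 128

128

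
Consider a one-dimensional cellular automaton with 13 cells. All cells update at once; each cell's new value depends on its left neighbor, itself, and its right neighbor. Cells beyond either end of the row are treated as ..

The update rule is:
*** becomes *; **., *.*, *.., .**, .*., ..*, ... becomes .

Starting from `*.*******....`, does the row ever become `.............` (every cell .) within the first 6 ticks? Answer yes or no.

yes

...*****.....
....***......
.....*.......
.............
all cells are . at tick 4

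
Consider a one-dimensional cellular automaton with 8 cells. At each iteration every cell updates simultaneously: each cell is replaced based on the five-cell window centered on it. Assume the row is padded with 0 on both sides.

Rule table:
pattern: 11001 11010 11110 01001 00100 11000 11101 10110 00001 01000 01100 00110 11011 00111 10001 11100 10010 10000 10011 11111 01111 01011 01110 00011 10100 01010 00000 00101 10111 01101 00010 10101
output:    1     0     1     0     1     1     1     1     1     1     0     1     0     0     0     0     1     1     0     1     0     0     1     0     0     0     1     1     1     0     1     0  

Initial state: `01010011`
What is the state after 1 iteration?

11000010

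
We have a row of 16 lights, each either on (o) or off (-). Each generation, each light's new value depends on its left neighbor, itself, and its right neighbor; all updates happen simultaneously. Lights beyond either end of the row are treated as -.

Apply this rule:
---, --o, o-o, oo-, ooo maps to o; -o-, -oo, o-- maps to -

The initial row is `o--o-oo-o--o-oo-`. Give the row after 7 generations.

--o-o-oo--o-o-o-
oo-o-o-o-o-o-o--
-oo-o-o-o-o-o--o
o-oo-o-o-o-o--o-
-o-oo-o-o-o--o--
o-o-oo-o-o--o--o
-o-o-oo-o--o--o-

-o-o-oo-o--o--o-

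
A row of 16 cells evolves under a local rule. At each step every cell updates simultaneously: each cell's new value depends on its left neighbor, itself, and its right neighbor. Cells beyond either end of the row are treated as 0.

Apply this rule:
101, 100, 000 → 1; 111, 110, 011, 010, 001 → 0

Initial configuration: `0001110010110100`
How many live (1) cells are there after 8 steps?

1100001001001011
0011100100100100
1000010010010011
0111001001001000
0000100100100111
1110010010010000
0001001001001111
1100100100100000
count of 1: 5

5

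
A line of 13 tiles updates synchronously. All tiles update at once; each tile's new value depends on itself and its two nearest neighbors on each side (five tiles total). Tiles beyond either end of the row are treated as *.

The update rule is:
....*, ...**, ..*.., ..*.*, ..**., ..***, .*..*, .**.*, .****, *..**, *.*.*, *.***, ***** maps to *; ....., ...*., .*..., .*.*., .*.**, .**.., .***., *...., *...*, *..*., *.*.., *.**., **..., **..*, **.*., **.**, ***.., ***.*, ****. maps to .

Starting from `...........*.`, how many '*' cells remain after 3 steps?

4

.........*.*.
.......*.*.*.
.....*.*.*.*.
count of *: 4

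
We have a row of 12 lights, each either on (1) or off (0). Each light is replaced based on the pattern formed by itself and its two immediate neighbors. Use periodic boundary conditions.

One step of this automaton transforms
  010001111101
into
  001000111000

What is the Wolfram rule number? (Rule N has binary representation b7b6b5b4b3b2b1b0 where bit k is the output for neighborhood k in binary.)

144

position 6: 111 → 1  (bit 7 = 1)
position 9: 110 → 0  (bit 6 = 0)
position 0: 101 → 0  (bit 5 = 0)
position 2: 100 → 1  (bit 4 = 1)
position 5: 011 → 0  (bit 3 = 0)
position 1: 010 → 0  (bit 2 = 0)
position 4: 001 → 0  (bit 1 = 0)
position 3: 000 → 0  (bit 0 = 0)
bits b7..b0 = 10010000 = 144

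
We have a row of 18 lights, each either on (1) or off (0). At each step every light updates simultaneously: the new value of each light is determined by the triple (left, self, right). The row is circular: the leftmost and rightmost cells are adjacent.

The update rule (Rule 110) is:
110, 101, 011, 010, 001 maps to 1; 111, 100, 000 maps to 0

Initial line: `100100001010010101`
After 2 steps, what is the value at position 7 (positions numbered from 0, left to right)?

1

step 1: 101100011110111111
step 2: 111100110011100000
position 7 holds 1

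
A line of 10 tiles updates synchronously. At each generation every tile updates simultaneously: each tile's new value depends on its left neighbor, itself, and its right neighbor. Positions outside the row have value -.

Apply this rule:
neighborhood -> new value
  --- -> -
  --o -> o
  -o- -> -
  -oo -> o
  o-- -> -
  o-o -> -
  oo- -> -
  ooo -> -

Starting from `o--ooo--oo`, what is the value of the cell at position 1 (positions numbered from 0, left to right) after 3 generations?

o

generation 1: --oo---oo-
generation 2: -oo---oo--
generation 3: oo---oo---
position 1 holds o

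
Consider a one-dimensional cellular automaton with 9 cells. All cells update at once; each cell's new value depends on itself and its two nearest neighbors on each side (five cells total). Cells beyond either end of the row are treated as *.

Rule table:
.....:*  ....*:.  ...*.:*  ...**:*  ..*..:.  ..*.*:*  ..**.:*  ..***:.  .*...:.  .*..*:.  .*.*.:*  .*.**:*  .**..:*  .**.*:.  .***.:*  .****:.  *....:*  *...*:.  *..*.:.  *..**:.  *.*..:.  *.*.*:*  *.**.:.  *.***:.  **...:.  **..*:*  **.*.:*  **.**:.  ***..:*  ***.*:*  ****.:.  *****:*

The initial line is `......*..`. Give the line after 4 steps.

**.***.**

.***.*...
..***...*
*..**..*.
**.***.**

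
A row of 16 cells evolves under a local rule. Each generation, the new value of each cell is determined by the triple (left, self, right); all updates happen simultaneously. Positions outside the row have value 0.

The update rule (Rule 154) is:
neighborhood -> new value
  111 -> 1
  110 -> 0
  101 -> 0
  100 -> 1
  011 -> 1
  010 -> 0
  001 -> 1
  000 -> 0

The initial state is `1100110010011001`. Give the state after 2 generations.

0011001001100101

1011101101110110
0011001001100101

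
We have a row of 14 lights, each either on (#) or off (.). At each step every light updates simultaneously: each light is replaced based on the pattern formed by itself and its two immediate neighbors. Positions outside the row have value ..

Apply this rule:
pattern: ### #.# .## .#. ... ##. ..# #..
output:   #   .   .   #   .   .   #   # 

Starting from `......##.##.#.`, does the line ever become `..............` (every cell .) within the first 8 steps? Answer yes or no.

.....#......##
....###....#..
...#.#.#..###.
..##.#.###.#.#
.#...#..#..#.#
###.########.#
.#...######..#
###.#.####.###
step 8 is ###.#.####.###, still not uniform .

no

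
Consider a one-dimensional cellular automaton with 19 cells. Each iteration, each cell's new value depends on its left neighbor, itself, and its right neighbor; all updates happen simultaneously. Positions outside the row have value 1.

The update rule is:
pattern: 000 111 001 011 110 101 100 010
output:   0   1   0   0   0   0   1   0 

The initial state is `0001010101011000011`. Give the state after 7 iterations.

1001001000000000000

iteration 1: 1000000000000100001
iteration 2: 0100000000000010000
iteration 3: 0010000000000001000
iteration 4: 1001000000000000100
iteration 5: 0100100000000000010
iteration 6: 0010010000000000000
iteration 7: 1001001000000000000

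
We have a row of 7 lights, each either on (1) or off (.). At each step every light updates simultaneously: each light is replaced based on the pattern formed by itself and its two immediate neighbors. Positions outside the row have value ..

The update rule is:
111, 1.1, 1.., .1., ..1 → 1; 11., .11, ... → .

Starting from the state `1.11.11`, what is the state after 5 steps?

11..1..
..1111.
.1.11.1
111..11
.1.11..

.1.11..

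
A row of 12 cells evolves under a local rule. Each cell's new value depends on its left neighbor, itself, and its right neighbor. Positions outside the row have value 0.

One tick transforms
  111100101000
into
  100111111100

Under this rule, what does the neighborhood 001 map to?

1

At position 5 the neighborhood is 001; the next row has 1 there.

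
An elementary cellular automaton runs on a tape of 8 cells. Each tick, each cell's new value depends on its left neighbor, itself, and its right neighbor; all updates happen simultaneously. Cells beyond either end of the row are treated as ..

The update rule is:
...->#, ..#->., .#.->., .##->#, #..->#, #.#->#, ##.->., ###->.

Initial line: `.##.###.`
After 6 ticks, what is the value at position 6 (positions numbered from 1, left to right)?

.

tick 1: .#.##..#
tick 2: ..##.#..
tick 3: #.#.#.##
tick 4: .#.#.##.
tick 5: ..#.##.#
tick 6: #..##.#.
position 6 holds .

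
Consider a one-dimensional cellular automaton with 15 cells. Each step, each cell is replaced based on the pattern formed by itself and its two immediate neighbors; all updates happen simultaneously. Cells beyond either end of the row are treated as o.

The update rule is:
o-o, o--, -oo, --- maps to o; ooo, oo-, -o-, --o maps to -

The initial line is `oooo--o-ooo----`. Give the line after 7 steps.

-o--o--o--oo-oo

----o--oo--ooo-
ooo--o-o-o-o--o
---o--o-o-o-o-o
oo--o--o-o-o-oo
--o--o--o-o-oo-
o--o--o--o-oo-o
-o--o--o--oo-oo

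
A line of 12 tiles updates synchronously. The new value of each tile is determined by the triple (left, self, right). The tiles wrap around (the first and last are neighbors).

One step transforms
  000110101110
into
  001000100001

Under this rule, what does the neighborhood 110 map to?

0

At position 4 the neighborhood is 110; the next row has 0 there.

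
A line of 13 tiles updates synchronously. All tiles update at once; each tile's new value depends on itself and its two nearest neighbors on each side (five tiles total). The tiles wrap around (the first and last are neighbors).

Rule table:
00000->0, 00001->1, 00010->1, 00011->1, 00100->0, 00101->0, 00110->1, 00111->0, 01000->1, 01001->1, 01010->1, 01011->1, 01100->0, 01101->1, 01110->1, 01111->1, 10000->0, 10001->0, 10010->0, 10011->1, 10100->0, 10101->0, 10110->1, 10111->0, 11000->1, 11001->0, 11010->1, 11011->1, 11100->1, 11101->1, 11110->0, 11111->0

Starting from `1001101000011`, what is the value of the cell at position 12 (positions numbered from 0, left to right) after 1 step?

1011110101101
position 12 holds 1

1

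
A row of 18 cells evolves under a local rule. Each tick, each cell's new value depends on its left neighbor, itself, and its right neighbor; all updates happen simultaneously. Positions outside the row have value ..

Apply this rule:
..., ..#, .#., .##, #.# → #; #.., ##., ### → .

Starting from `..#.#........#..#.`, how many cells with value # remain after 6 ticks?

6

#####.########.##.
#....##.......##..
#.####..#######..#
###....##.......##
#...####..#######.
#.###....##.......
count of #: 6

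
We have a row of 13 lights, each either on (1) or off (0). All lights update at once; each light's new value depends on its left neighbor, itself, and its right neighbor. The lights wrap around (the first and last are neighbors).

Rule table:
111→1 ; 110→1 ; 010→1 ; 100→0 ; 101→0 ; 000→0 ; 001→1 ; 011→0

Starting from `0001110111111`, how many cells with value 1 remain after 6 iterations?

7

0010110011111
0110010101111
0010110100111
0110010101011
0010110101001
0110010101011
count of 1: 7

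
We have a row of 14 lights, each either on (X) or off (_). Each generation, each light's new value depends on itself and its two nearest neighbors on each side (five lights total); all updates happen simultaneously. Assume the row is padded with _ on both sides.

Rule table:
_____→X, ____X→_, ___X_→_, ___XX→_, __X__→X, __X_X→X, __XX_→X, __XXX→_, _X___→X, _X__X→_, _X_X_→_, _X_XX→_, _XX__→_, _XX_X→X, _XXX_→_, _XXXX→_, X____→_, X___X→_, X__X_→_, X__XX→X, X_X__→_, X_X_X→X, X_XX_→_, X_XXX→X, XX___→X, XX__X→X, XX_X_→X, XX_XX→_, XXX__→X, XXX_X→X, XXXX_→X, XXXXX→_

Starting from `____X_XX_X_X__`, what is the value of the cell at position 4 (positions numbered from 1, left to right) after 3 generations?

generation 1: XX__X__XXX__X_
generation 2: X_X_X_X__XX_XX
generation 3: X_X_X___XXX___
position 4 holds _

_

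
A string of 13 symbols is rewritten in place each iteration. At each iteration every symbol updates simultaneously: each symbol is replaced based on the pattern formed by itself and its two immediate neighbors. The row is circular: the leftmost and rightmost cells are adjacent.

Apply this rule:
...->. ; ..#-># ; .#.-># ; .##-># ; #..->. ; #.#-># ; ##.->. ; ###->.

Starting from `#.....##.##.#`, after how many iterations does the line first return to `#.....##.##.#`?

iteration 1: .....##.##.##
iteration 2: ....##.##.##.
iteration 3: ...##.##.##..
iteration 4: ..##.##.##...
iteration 5: .##.##.##....
iteration 6: ##.##.##.....
iteration 7: #.##.##.....#
iteration 8: .##.##.....##
iteration 9: ##.##.....##.
iteration 10: #.##.....##.#
iteration 11: .##.....##.##
iteration 12: ##.....##.##.
iteration 13: #.....##.##.#

13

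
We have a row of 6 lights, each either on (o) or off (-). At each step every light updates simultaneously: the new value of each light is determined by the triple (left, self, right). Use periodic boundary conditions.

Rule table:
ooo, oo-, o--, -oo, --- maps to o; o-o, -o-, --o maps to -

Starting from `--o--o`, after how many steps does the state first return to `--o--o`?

3

o--o--
-o--o-
--o--o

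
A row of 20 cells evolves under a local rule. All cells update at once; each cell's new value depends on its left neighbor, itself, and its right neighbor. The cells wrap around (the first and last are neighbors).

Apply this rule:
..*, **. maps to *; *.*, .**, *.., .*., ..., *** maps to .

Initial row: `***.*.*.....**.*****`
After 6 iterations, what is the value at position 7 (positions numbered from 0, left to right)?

..*........*.*......
.*........*.........
*........*..........
........*..........*
.......*..........*.
......*..........*..
position 7 holds .

.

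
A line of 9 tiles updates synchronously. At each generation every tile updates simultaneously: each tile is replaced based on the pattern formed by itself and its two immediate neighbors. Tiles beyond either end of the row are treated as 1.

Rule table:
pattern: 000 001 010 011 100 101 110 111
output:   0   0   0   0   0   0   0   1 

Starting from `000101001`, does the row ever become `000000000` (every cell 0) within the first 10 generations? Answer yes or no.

yes

000000000
all cells are 0 at generation 1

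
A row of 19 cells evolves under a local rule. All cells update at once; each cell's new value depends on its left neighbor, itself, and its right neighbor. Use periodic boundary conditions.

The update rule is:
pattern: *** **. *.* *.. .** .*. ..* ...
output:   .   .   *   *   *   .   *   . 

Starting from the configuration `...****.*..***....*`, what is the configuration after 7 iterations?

.*.**.**.**.**.**.*

*.**...*.***..*..*.
.**.*.*.**..**.**.*
**.*.*.**.***.**.*.
*.*.*.**.**..**.*.*
.*.*.**.**.***.*.**
*.*.**.**.**..*.**.
.*.**.**.**.**.**.*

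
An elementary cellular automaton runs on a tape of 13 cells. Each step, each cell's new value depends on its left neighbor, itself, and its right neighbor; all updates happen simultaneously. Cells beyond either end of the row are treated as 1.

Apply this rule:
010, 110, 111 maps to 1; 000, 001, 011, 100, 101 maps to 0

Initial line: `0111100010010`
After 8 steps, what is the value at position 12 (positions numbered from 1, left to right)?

1

0011100010010
0001100010010
0000100010010
0000100010010  (fixed point — unchanged through step 8)
position 12 holds 1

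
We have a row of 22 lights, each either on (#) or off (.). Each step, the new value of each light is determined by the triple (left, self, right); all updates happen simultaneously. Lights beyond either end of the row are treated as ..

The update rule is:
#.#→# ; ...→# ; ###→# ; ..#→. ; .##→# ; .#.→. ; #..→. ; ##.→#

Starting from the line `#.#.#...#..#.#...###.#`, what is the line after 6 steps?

.#.#..#.....#..#.####.
..#.....###.....#####.
#...###.###.###.#####.
..#.#################.
#..##################.
...##################.

...##################.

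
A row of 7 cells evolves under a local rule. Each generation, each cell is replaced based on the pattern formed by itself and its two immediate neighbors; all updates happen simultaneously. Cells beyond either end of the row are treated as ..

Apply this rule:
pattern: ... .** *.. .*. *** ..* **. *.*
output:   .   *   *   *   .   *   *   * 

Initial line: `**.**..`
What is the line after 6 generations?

**.**.*

******.
*....**
**..***
*****.*
*...***
**.**.*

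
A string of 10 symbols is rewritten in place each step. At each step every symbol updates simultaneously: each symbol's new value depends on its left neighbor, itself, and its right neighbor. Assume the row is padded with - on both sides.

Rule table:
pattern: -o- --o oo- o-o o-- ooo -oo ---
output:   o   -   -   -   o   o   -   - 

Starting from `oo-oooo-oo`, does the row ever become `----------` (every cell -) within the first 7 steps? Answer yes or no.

yes

step 1: ----oo----
step 2: ------o---
step 3: ------oo--
step 4: --------o-
step 5: --------oo
step 6: ----------
all cells are - at step 6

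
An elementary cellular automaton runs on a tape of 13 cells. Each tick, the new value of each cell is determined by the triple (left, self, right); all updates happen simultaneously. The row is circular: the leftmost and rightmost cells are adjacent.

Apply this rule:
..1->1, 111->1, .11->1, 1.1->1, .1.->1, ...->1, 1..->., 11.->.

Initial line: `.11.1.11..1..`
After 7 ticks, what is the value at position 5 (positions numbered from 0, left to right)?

.

11.1111..11.1
1.1111..11.11
.1111..11.111
1111..11.111.
111..11.111.1
11..11.111.11
1..11.111.111
position 5 holds .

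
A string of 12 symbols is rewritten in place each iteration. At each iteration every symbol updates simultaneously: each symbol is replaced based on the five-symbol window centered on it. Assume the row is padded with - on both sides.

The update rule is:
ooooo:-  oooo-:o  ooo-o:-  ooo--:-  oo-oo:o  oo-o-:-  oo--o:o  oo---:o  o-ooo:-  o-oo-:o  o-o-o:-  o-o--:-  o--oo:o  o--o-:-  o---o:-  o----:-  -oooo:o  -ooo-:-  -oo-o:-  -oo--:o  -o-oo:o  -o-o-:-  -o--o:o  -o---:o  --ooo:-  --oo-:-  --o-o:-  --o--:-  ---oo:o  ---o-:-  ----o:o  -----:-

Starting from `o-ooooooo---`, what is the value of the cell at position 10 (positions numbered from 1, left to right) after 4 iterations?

-o-o---o-o--
----o-----o-
--o--o--o--o
o--o--o--o--
position 10 holds o

o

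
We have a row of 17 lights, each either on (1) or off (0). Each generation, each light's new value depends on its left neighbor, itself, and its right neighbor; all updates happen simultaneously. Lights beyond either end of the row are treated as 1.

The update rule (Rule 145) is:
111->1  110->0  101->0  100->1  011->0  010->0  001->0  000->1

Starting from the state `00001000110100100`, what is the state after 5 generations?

11100110000010010
11010001111001000
10001100110100110
01100010000010000
00011001111001110

00011001111001110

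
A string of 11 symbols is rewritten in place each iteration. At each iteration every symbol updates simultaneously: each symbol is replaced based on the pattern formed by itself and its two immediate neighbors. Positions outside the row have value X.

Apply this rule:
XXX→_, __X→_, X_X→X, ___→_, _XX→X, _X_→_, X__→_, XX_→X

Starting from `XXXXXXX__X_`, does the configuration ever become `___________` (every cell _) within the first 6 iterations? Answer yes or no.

no

______X___X
__________X
__________X  (fixed point — unchanged through iteration 6)
iteration 6 is __________X, still not uniform _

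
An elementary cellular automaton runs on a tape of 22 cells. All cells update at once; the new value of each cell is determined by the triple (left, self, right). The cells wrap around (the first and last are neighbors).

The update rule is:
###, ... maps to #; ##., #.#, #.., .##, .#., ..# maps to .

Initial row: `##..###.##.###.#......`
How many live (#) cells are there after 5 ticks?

.....#......#....####.
####...####...##..##..
.##..#..##..#.........
..............########
.############..######.
count of #: 18

18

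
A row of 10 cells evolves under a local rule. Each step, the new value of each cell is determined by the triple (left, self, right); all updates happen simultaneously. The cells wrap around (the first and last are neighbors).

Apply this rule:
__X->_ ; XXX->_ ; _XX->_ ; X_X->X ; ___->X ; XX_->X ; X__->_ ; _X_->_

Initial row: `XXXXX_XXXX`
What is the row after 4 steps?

____XX____
XXX__X_XXX
__X___X___
X___X___XX

X___X___XX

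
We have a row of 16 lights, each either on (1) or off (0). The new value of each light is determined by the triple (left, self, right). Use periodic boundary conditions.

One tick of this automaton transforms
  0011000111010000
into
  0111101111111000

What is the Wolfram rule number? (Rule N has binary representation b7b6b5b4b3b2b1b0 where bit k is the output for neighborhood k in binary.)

254

position 8: 111 → 1  (bit 7 = 1)
position 3: 110 → 1  (bit 6 = 1)
position 10: 101 → 1  (bit 5 = 1)
position 4: 100 → 1  (bit 4 = 1)
position 2: 011 → 1  (bit 3 = 1)
position 11: 010 → 1  (bit 2 = 1)
position 1: 001 → 1  (bit 1 = 1)
position 0: 000 → 0  (bit 0 = 0)
bits b7..b0 = 11111110 = 254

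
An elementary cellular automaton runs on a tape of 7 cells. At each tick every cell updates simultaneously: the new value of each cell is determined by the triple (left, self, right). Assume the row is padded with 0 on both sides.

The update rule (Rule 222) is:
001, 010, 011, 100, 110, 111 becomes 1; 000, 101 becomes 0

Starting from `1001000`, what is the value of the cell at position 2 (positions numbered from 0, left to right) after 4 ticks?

1

1111100
1111110
1111111
1111111
position 2 holds 1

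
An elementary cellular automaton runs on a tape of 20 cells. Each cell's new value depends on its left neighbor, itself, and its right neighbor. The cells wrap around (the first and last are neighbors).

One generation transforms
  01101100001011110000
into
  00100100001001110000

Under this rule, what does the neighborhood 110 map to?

1

At position 2 the neighborhood is 110; the next row has 1 there.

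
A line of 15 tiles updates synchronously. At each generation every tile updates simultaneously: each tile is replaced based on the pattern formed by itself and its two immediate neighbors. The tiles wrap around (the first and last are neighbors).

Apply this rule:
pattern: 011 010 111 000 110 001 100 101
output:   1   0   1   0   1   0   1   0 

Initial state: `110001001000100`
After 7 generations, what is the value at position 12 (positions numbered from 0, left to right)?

111000100100010
111100010010000
111110001001000
111111000100100
111111100010010
111111110001000
111111111000100
position 12 holds 1

1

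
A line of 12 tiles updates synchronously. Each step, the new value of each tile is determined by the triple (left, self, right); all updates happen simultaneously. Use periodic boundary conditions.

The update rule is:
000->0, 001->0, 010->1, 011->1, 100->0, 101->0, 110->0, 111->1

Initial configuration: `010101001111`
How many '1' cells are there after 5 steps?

step 1: 010101001110
step 2: 010101001100
step 3: 010101001000
step 4: 010101001000  (fixed point — unchanged through step 5)
count of 1: 4

4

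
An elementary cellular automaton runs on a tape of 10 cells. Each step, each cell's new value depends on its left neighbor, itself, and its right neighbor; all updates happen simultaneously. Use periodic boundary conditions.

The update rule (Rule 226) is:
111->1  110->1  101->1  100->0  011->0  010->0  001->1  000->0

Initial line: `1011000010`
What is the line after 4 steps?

1000101010

0101000101
1010001010
0100010101
1000101010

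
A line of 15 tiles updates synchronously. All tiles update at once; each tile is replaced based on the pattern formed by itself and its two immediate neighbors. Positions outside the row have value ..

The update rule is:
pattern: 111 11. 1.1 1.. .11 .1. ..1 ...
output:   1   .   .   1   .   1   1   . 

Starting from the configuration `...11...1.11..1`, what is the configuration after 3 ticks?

1.111.1.11.1.11

..1..1.11...111
.11111...1.1.1.
1.111.1.11.1.11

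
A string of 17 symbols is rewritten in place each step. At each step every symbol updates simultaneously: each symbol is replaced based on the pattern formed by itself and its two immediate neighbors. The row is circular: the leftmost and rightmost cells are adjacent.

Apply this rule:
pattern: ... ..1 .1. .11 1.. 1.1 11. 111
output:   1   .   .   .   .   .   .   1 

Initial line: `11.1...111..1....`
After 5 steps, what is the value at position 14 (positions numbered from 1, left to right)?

1

.....1..1.....11.
1111......111....
.11..1111..1..11.
......11.........
11111....11111111
position 14 holds 1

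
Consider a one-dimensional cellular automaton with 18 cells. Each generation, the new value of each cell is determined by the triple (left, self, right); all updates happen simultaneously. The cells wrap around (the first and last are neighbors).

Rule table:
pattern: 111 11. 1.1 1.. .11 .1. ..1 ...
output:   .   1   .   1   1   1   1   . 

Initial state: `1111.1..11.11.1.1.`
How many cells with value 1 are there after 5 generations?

generation 1: 1..1.11111.11.1.1.
generation 2: 1111.1...1.11.1.1.
generation 3: 1..1.11.11.11.1.1.
generation 4: 1111.11.11.11.1.1.
generation 5: 1..1.11.11.11.1.1.
count of 1: 10

10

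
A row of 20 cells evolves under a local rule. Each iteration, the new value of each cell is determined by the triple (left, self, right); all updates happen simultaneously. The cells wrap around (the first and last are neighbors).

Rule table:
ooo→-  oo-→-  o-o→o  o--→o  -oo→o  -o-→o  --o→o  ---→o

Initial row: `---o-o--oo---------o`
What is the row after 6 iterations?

iteration 1: ooooooooo-oooooooooo
iteration 2: ---------oo---------
iteration 3: oooooooooo-ooooooooo
iteration 4: ----------oo--------
iteration 5: ooooooooooo-oooooooo
iteration 6: -----------oo-------

-----------oo-------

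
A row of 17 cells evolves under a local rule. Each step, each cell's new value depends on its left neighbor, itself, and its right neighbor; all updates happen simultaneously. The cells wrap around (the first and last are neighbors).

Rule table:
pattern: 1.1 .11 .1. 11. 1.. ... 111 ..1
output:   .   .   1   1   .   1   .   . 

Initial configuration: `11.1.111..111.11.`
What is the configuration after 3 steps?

step 1: .1.1...1....1..1.
step 2: .1.1.1.1.11.1..1.
step 3: .1.1.1.1..1.1..1.

.1.1.1.1..1.1..1.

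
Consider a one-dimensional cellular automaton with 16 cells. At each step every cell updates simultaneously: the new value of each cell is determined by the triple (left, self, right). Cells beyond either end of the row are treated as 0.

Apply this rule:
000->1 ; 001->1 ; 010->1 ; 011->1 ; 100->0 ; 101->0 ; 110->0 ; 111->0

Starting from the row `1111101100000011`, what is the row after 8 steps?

1010101011111011

step 1: 1000001001111110
step 2: 1011111011000000
step 3: 1010000010011111
step 4: 1010111110110000
step 5: 1010100000100111
step 6: 1010101111101100
step 7: 1010101000001001
step 8: 1010101011111011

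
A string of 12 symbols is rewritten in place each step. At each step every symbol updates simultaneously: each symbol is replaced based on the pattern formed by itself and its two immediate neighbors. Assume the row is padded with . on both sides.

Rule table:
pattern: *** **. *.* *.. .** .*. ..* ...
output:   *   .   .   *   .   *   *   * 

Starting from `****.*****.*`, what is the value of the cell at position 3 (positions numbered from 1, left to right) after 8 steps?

step 1: .**...***..*
step 2: *..***.*.***
step 3: ***.*..*..*.
step 4: .*..********
step 5: ****.******.
step 6: .**...****.*
step 7: *..***.**..*
step 8: ***.*....***
position 3 holds *

*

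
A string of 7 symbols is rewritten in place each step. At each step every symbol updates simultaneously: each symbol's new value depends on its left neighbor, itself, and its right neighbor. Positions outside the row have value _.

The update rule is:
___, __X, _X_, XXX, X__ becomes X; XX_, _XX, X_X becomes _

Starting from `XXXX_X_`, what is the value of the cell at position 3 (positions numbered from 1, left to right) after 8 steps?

_XX__XX
X__XX__
XXX__XX
_X_XX__
XX___XX
__XXX__
XX_X_XX
___X___
position 3 holds _

_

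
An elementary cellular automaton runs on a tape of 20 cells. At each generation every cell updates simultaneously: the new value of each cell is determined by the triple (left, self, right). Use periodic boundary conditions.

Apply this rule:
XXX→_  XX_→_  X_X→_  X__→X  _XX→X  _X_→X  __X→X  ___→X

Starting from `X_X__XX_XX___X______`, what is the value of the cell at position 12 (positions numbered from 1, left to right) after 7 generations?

_

generation 1: X_XXXX__X_XXXXXXXXXX
generation 2: __X___XXX_X_________
generation 3: XXXXXXX___XXXXXXXXXX
generation 4: _______XXXX_________
generation 5: XXXXXXXX___XXXXXXXXX
generation 6: ________XXXX________
generation 7: XXXXXXXXX___XXXXXXXX
position 12 holds _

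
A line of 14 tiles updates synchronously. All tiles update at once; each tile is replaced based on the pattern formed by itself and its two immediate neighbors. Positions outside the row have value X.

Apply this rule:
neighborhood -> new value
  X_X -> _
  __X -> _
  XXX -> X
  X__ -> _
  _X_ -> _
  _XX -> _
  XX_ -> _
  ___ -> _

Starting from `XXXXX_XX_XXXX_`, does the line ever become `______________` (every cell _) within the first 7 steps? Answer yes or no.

XXXX______XX__
XXX___________
XX____________
X_____________
______________
all cells are _ at step 5

yes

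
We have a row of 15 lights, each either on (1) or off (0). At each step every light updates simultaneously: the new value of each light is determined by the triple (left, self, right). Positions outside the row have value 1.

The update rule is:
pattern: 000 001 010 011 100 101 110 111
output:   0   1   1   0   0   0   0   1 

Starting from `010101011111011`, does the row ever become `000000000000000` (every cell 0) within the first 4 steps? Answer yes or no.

no

010101001110001
010101010100010
010101010100110
010101010101000
step 4 is 010101010101000, still not uniform 0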